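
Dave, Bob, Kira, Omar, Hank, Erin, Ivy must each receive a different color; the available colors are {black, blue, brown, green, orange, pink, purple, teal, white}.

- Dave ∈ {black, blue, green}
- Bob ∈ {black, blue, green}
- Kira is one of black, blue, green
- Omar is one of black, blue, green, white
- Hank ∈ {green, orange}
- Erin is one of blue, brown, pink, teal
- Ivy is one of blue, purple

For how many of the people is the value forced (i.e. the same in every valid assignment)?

The 3 variables Dave, Bob, Kira are confined to {black, blue, green}, which locks those values in; drop them from Omar, Hank, Erin, Ivy.
Omar has just one choice, so Omar = white.
Hank's domain is down to {orange}, so Hank = orange.
Ivy has just one choice, so Ivy = purple.
Determined: Omar=white, Hank=orange, Ivy=purple. The other people each still have more than one consistent value. That makes 3.

3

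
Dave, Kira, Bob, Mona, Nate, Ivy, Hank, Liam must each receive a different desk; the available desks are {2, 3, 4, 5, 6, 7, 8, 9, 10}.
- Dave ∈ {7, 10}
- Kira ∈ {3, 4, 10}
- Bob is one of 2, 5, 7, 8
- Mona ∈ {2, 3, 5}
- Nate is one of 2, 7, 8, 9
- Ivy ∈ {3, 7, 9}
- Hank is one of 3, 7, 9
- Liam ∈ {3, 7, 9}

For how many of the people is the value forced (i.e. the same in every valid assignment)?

2

The 8 variables together cover exactly {2, 3, 4, 5, 7, 8, 9, 10} — 8 values for 8 variables — and 4 appears only in Kira's list, so Kira = 4.
Among the 7 still-open variables, 10 fits only Dave (and all 7 values in {2, 3, 5, 7, 8, 9, 10} must be used), so Dave = 10.
The 3 variables Ivy, Hank, Liam are confined to {3, 7, 9}, which locks those values in; drop them from Bob, Mona, Nate.
Determined: Dave=10, Kira=4. The other people each still have more than one consistent value. That makes 2.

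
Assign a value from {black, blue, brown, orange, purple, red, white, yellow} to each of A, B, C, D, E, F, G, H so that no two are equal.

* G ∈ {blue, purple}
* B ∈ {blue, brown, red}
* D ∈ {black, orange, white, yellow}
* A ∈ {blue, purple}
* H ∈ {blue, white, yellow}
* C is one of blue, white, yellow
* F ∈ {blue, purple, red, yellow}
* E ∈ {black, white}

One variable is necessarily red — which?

F

The 8 variables together cover exactly {black, blue, brown, orange, purple, red, white, yellow} — 8 values for 8 variables — and brown appears only in B's list, so B = brown.
The 7 still-open variables draw from only 7 values {black, blue, orange, purple, red, white, yellow}, so each is used; only D can be orange, hence D = orange.
The 6 still-open variables together cover exactly {black, blue, purple, red, white, yellow} — 6 values for 6 variables — and black appears only in E's list, so E = black.
The 5 still-open variables together cover exactly {blue, purple, red, white, yellow} — 5 values for 5 variables — and red appears only in F's list, so F = red.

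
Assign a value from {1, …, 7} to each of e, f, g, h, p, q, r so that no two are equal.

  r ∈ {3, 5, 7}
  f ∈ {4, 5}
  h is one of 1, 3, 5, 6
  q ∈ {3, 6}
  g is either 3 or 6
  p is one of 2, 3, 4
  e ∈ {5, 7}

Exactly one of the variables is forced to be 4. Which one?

f

The 7 variables draw from only 7 values {1, 2, 3, 4, 5, 6, 7}, so each is used; only h can be 1, hence h = 1.
The 6 still-open variables together cover exactly {2, 3, 4, 5, 6, 7} — 6 values for 6 variables — and 2 appears only in p's list, so p = 2.
Among the 5 still-open variables, 4 fits only f (and all 5 values in {3, 4, 5, 6, 7} must be used), so f = 4.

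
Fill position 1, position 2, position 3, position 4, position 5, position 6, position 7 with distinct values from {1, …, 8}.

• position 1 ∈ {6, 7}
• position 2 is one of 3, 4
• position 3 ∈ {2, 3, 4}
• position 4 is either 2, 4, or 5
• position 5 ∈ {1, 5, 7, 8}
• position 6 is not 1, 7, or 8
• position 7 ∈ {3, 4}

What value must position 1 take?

7

position 2 and position 7 share exactly the 2 values {3, 4}; by pigeonhole those values go to them, so strike 3, 4 from position 3, position 4, position 6.
That leaves position 3 = 2. Remove 2 from position 4, position 6.
position 4's domain is down to {5}, so position 4 = 5. Strike 5 from position 5, position 6.
That leaves position 6 = 6. So position 1 can't be 6.
So position 1 = 7.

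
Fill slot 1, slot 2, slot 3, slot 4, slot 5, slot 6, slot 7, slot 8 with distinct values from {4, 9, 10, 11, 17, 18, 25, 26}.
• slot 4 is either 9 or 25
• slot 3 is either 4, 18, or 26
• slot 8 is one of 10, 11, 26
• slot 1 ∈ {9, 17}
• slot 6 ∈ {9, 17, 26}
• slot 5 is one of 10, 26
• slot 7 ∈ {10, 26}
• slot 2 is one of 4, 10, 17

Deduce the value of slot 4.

25

The 8 variables draw from only 8 values {4, 9, 10, 11, 17, 18, 25, 26}, so each is used; only slot 8 can be 11, hence slot 8 = 11.
The 7 still-open variables together cover exactly {4, 9, 10, 17, 18, 25, 26} — 7 values for 7 variables — and 18 appears only in slot 3's list, so slot 3 = 18.
The 6 still-open variables draw from only 6 values {4, 9, 10, 17, 25, 26}, so each is used; only slot 2 can be 4, hence slot 2 = 4.
Among the 5 still-open variables, 25 fits only slot 4 (and all 5 values in {9, 10, 17, 25, 26} must be used), so slot 4 = 25.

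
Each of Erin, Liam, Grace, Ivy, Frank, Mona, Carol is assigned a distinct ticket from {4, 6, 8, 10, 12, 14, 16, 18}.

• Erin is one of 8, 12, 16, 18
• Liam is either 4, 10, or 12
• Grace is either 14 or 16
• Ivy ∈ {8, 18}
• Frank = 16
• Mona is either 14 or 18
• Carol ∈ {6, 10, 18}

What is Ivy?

8

Frank has just one choice, so Frank = 16. Eliminate 16 elsewhere: Erin, Grace.
Grace must be 14 (only option left). So Mona can't be 14.
That leaves Mona = 18. Strike 18 from Erin, Ivy, Carol.
So Ivy = 8.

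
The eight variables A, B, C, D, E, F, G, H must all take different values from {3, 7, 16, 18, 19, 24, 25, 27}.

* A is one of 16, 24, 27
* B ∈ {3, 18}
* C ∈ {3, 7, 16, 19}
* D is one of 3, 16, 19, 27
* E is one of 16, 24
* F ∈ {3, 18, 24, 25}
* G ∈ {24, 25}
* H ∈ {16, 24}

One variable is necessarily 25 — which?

G

Among the 8 variables, 7 fits only C (and all 8 values in {3, 7, 16, 18, 19, 24, 25, 27} must be used), so C = 7.
The 7 still-open variables together cover exactly {3, 16, 18, 19, 24, 25, 27} — 7 values for 7 variables — and 19 appears only in D's list, so D = 19.
The 6 still-open variables together cover exactly {3, 16, 18, 24, 25, 27} — 6 values for 6 variables — and 27 appears only in A's list, so A = 27.
The 2 variables E and H are confined to {16, 24}, which locks those values in; drop them from F, G.
So 25 goes to G.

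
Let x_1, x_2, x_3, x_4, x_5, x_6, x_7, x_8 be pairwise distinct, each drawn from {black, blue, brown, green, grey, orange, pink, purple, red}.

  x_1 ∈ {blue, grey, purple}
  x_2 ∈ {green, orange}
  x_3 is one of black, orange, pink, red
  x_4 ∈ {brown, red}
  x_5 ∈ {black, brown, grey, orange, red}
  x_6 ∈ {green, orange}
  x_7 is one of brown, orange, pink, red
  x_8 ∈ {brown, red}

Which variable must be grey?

x_5

x_2 and x_6 between them cover only {green, orange} — a naked pair. Remove those values from x_3, x_5, x_7.
x_4 and x_8 between them cover only {brown, red} — a naked pair. Remove those values from x_3, x_5, x_7.
x_7 must be pink (only option left). Strike pink from x_3.
x_3 has just one choice, so x_3 = black. Strike black from x_5.
So grey goes to x_5.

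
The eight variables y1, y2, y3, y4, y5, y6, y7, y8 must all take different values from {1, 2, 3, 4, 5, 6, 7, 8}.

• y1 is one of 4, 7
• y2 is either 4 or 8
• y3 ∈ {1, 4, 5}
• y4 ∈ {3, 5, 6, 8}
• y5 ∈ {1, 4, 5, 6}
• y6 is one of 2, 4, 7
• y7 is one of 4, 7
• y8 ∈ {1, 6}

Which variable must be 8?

y2

The 8 variables together cover exactly {1, 2, 3, 4, 5, 6, 7, 8} — 8 values for 8 variables — and 2 appears only in y6's list, so y6 = 2.
The 7 still-open variables together cover exactly {1, 3, 4, 5, 6, 7, 8} — 7 values for 7 variables — and 3 appears only in y4's list, so y4 = 3.
The 6 still-open variables together cover exactly {1, 4, 5, 6, 7, 8} — 6 values for 6 variables — and 8 appears only in y2's list, so y2 = 8.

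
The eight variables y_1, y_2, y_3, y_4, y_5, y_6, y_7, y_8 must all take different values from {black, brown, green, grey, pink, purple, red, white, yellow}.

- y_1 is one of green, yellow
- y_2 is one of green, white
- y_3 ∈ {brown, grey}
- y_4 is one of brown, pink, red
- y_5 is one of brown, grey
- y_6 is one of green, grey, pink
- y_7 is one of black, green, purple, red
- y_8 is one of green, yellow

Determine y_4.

red

The 2 variables y_1 and y_8 are confined to {green, yellow}, which locks those values in; drop them from y_2, y_6, y_7.
That leaves y_2 = white.
y_3 and y_5 between them cover only {brown, grey} — a naked pair. Remove those values from y_4, y_6.
y_6 must be pink (only option left). So y_4 can't be pink.
So y_4 = red.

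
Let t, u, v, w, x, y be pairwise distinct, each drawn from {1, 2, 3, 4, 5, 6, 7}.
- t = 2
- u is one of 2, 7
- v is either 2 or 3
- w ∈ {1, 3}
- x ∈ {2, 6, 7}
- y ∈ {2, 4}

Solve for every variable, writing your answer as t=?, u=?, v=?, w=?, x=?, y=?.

t=2, u=7, v=3, w=1, x=6, y=4

t's domain is down to {2}, so t = 2. Remove 2 from u, v, x, y.
u has just one choice, so u = 7. Eliminate 7 elsewhere: x.
v has just one choice, so v = 3. Remove 3 from w.
w's domain is down to {1}, so w = 1.
x has just one choice, so x = 6.
y must be 4 (only option left).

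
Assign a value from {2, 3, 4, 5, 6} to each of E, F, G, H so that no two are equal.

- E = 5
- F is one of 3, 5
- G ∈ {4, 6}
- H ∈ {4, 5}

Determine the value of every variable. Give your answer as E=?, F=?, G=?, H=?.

E=5, F=3, G=6, H=4

E must be 5 (only option left). Eliminate 5 elsewhere: F, H.
F must be 3 (only option left).
H has just one choice, so H = 4. Eliminate 4 elsewhere: G.
G has just one choice, so G = 6.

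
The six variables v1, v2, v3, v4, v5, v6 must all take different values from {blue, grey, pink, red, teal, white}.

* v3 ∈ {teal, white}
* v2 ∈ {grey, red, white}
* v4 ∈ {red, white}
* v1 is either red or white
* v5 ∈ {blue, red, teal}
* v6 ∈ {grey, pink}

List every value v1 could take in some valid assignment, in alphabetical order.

red, white

The 6 variables together cover exactly {blue, grey, pink, red, teal, white} — 6 values for 6 variables — and blue appears only in v5's list, so v5 = blue.
Among the 5 still-open variables, pink fits only v6 (and all 5 values in {grey, pink, red, teal, white} must be used), so v6 = pink.
Among the 4 still-open variables, grey fits only v2 (and all 4 values in {grey, red, teal, white} must be used), so v2 = grey.
The 3 still-open variables together cover exactly {red, teal, white} — 3 values for 3 variables — and teal appears only in v3's list, so v3 = teal.
No further eliminations apply; v1 can still be any of red, white.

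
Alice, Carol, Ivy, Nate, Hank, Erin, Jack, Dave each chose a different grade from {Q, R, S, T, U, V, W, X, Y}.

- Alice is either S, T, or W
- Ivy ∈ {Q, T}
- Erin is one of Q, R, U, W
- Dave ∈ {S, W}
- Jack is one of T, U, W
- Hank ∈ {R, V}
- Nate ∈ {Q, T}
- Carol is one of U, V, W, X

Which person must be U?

Jack

Among the 8 variables, X fits only Carol (and all 8 values in {Q, R, S, T, U, V, W, X} must be used), so Carol = X.
The 7 still-open variables draw from only 7 values {Q, R, S, T, U, V, W}, so each is used; only Hank can be V, hence Hank = V.
The 6 still-open variables draw from only 6 values {Q, R, S, T, U, W}, so each is used; only Erin can be R, hence Erin = R.
Among the 5 still-open variables, U fits only Jack (and all 5 values in {Q, S, T, U, W} must be used), so Jack = U.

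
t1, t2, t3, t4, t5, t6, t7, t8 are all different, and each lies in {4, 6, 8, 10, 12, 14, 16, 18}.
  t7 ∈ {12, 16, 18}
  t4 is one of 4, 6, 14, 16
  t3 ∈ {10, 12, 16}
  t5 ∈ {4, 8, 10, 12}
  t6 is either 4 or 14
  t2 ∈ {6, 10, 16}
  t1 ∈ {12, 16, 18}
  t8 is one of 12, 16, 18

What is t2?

6

The 8 variables draw from only 8 values {4, 6, 8, 10, 12, 14, 16, 18}, so each is used; only t5 can be 8, hence t5 = 8.
The 3 variables t1, t7, t8 are confined to {12, 16, 18}, which locks those values in; drop them from t2, t3, t4.
t3's domain is down to {10}, so t3 = 10. Strike 10 from t2.
So t2 = 6.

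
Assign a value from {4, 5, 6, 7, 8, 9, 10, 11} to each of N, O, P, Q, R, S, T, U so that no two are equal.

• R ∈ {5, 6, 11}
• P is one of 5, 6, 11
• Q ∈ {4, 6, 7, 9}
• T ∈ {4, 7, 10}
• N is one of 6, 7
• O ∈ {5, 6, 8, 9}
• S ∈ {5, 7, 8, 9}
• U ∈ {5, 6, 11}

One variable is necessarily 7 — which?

The 8 variables draw from only 8 values {4, 5, 6, 7, 8, 9, 10, 11}, so each is used; only T can be 10, hence T = 10.
Among the 7 still-open variables, 4 fits only Q (and all 7 values in {4, 5, 6, 7, 8, 9, 11} must be used), so Q = 4.
P, R, U share exactly the 3 values {5, 6, 11}; by pigeonhole those values go to them, so strike 5, 6, 11 from N, O, S.
So 7 goes to N.

N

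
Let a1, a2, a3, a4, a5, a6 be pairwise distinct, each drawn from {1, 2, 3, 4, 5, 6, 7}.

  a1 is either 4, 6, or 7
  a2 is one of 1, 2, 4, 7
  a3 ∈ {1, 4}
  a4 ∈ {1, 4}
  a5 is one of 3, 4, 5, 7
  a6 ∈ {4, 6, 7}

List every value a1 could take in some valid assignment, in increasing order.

The 2 variables a3 and a4 are confined to {1, 4}, which locks those values in; drop them from a1, a2, a5, a6.
The 2 variables a1 and a6 are confined to {6, 7}, which locks those values in; drop them from a2, a5.
a2 must be 2 (only option left).
No further eliminations apply; a1 can still be any of 6, 7.

6, 7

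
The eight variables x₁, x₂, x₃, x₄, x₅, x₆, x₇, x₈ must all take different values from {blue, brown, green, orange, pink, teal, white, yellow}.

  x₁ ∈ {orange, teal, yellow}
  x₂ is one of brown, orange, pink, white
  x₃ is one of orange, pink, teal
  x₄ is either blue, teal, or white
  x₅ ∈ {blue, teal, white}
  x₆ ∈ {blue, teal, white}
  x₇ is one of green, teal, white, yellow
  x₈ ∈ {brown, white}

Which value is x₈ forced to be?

brown

The 8 variables draw from only 8 values {blue, brown, green, orange, pink, teal, white, yellow}, so each is used; only x₇ can be green, hence x₇ = green.
Among the 7 still-open variables, yellow fits only x₁ (and all 7 values in {blue, brown, orange, pink, teal, white, yellow} must be used), so x₁ = yellow.
The 3 variables x₄, x₅, x₆ are confined to {blue, teal, white}, which locks those values in; drop them from x₂, x₃, x₈.
So x₈ = brown.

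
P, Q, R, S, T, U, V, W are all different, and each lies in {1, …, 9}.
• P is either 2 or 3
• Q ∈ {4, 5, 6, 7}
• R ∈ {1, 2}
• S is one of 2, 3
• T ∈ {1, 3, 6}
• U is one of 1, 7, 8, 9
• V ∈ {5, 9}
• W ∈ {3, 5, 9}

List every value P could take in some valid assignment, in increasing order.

2, 3

P and S between them cover only {2, 3} — a naked pair. Remove those values from R, T, W.
R's domain is down to {1}, so R = 1. So T, U can't be 1.
T's domain is down to {6}, so T = 6. Remove 6 from Q.
The 2 variables V and W are confined to {5, 9}, which locks those values in; drop them from Q, U.
No further eliminations apply; P can still be any of 2, 3.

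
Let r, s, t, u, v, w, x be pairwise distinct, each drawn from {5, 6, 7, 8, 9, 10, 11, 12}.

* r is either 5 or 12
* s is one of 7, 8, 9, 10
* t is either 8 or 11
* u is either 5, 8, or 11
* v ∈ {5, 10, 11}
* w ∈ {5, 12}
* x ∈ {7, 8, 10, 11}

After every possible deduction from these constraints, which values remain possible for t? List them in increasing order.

The 7 variables draw from only 7 values {5, 7, 8, 9, 10, 11, 12}, so each is used; only s can be 9, hence s = 9.
The 6 still-open variables draw from only 6 values {5, 7, 8, 10, 11, 12}, so each is used; only x can be 7, hence x = 7.
The 5 still-open variables draw from only 5 values {5, 8, 10, 11, 12}, so each is used; only v can be 10, hence v = 10.
r and w between them cover only {5, 12} — a naked pair. Remove those values from u.
No further eliminations apply; t can still be any of 8, 11.

8, 11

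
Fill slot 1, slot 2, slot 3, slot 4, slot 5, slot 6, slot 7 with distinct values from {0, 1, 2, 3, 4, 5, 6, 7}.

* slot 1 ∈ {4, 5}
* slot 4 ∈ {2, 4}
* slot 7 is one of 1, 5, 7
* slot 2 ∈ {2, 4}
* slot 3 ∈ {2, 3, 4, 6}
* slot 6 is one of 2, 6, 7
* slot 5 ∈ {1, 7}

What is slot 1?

5

Among the 7 variables, 3 fits only slot 3 (and all 7 values in {1, 2, 3, 4, 5, 6, 7} must be used), so slot 3 = 3.
Among the 6 still-open variables, 6 fits only slot 6 (and all 6 values in {1, 2, 4, 5, 6, 7} must be used), so slot 6 = 6.
The 2 variables slot 2 and slot 4 are confined to {2, 4}, which locks those values in; drop them from slot 1.
So slot 1 = 5.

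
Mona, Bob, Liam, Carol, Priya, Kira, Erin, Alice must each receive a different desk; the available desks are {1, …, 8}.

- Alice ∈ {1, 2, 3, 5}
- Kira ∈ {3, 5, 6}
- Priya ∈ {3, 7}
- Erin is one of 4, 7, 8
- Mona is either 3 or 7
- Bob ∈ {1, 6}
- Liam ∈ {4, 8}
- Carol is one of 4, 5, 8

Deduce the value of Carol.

5

The 8 variables together cover exactly {1, 2, 3, 4, 5, 6, 7, 8} — 8 values for 8 variables — and 2 appears only in Alice's list, so Alice = 2.
The 7 still-open variables draw from only 7 values {1, 3, 4, 5, 6, 7, 8}, so each is used; only Bob can be 1, hence Bob = 1.
The 6 still-open variables draw from only 6 values {3, 4, 5, 6, 7, 8}, so each is used; only Kira can be 6, hence Kira = 6.
The 5 still-open variables draw from only 5 values {3, 4, 5, 7, 8}, so each is used; only Carol can be 5, hence Carol = 5.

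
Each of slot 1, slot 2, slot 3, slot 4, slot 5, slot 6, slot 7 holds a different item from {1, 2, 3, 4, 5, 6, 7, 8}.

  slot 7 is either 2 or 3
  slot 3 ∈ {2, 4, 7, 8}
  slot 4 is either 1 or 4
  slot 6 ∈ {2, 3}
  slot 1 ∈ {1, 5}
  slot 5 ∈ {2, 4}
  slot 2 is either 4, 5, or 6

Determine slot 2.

6

The 2 variables slot 6 and slot 7 are confined to {2, 3}, which locks those values in; drop them from slot 3, slot 5.
That leaves slot 5 = 4. Eliminate 4 elsewhere: slot 2, slot 3, slot 4.
slot 4's domain is down to {1}, so slot 4 = 1. Remove 1 from slot 1.
slot 1 has just one choice, so slot 1 = 5. Strike 5 from slot 2.
So slot 2 = 6.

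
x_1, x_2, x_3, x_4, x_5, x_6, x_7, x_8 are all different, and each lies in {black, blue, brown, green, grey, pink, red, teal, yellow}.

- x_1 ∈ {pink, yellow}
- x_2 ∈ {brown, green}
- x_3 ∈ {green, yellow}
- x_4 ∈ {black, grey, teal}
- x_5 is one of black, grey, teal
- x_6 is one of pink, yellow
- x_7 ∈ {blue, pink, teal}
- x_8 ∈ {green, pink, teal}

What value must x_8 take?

The 8 variables together cover exactly {black, blue, brown, green, grey, pink, teal, yellow} — 8 values for 8 variables — and blue appears only in x_7's list, so x_7 = blue.
The 7 still-open variables draw from only 7 values {black, brown, green, grey, pink, teal, yellow}, so each is used; only x_2 can be brown, hence x_2 = brown.
x_1 and x_6 between them cover only {pink, yellow} — a naked pair. Remove those values from x_3, x_8.
That leaves x_3 = green. Remove green from x_8.
So x_8 = teal.

teal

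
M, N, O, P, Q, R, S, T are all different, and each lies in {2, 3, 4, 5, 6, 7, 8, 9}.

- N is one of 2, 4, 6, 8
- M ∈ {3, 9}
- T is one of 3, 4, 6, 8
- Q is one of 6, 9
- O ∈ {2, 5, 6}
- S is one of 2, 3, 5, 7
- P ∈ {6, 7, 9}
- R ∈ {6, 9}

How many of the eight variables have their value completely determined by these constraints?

Q and R share exactly the 2 values {6, 9}; by pigeonhole those values go to them, so strike 6, 9 from M, N, O, P, T.
M's domain is down to {3}, so M = 3. Remove 3 from S, T.
P's domain is down to {7}, so P = 7. Strike 7 from S.
O and S between them cover only {2, 5} — a naked pair. Remove those values from N.
Determined: M=3, P=7. The other variables each still have more than one consistent value. That makes 2.

2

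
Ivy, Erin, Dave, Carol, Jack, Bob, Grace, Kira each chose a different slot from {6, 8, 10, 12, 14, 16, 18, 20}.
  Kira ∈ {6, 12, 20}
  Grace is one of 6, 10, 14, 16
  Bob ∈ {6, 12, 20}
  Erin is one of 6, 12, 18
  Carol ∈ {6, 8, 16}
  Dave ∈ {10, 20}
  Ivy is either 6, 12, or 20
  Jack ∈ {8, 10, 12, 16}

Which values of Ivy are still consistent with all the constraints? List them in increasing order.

6, 12, 20

The 8 variables draw from only 8 values {6, 8, 10, 12, 14, 16, 18, 20}, so each is used; only Grace can be 14, hence Grace = 14.
Among the 7 still-open variables, 18 fits only Erin (and all 7 values in {6, 8, 10, 12, 16, 18, 20} must be used), so Erin = 18.
Ivy, Bob, Kira share exactly the 3 values {6, 12, 20}; by pigeonhole those values go to them, so strike 6, 12, 20 from Dave, Carol, Jack.
Dave must be 10 (only option left). So Jack can't be 10.
No further eliminations apply; Ivy can still be any of 6, 12, 20.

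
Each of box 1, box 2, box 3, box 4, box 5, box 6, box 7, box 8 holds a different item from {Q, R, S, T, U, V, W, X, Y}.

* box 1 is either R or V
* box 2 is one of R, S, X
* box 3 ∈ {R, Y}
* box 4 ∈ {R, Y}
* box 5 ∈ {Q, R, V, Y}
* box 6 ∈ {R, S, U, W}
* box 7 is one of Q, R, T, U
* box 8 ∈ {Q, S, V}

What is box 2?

The 2 variables box 3 and box 4 are confined to {R, Y}, which locks those values in; drop them from box 1, box 2, box 5, box 6, box 7.
That leaves box 1 = V. So box 5, box 8 can't be V.
box 5 has just one choice, so box 5 = Q. Remove Q from box 7, box 8.
box 8's domain is down to {S}, so box 8 = S. So box 2, box 6 can't be S.
So box 2 = X.

X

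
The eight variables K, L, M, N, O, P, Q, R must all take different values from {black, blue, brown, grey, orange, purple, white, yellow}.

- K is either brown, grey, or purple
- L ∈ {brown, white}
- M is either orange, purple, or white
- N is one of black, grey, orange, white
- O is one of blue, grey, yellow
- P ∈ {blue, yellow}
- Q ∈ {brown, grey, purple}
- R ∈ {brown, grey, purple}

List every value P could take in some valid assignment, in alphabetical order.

blue, yellow

The 8 variables together cover exactly {black, blue, brown, grey, orange, purple, white, yellow} — 8 values for 8 variables — and black appears only in N's list, so N = black.
The 7 still-open variables together cover exactly {blue, brown, grey, orange, purple, white, yellow} — 7 values for 7 variables — and orange appears only in M's list, so M = orange.
Among the 6 still-open variables, white fits only L (and all 6 values in {blue, brown, grey, purple, white, yellow} must be used), so L = white.
The 3 variables K, Q, R are confined to {brown, grey, purple}, which locks those values in; drop them from O.
No further eliminations apply; P can still be any of blue, yellow.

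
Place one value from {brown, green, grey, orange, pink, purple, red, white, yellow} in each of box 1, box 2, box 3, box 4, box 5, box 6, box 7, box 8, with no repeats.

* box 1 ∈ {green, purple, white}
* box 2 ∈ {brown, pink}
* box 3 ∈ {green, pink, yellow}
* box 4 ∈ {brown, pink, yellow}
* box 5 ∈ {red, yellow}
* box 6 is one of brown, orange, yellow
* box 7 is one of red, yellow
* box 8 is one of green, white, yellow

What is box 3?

The 8 variables draw from only 8 values {brown, green, orange, pink, purple, red, white, yellow}, so each is used; only box 6 can be orange, hence box 6 = orange.
Among the 7 still-open variables, purple fits only box 1 (and all 7 values in {brown, green, pink, purple, red, white, yellow} must be used), so box 1 = purple.
The 6 still-open variables draw from only 6 values {brown, green, pink, red, white, yellow}, so each is used; only box 8 can be white, hence box 8 = white.
The 5 still-open variables draw from only 5 values {brown, green, pink, red, yellow}, so each is used; only box 3 can be green, hence box 3 = green.

green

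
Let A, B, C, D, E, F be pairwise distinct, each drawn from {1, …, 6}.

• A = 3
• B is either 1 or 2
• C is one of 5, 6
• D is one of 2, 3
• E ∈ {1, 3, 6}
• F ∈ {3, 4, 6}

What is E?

A must be 3 (only option left). Eliminate 3 elsewhere: D, E, F.
That leaves D = 2. Eliminate 2 elsewhere: B.
B has just one choice, so B = 1. Eliminate 1 elsewhere: E.
So E = 6.

6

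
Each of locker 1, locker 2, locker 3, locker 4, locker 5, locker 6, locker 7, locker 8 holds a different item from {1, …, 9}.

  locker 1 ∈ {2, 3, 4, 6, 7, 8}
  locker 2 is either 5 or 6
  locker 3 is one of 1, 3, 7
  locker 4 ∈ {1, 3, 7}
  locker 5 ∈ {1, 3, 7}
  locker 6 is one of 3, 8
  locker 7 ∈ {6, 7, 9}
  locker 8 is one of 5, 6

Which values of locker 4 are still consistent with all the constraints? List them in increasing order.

locker 2 and locker 8 share exactly the 2 values {5, 6}; by pigeonhole those values go to them, so strike 5, 6 from locker 1, locker 7.
locker 3, locker 4, locker 5 between them cover only {1, 3, 7} — a naked triple. Remove those values from locker 1, locker 6, locker 7.
locker 6's domain is down to {8}, so locker 6 = 8. Strike 8 from locker 1.
locker 7's domain is down to {9}, so locker 7 = 9.
No further eliminations apply; locker 4 can still be any of 1, 3, 7.

1, 3, 7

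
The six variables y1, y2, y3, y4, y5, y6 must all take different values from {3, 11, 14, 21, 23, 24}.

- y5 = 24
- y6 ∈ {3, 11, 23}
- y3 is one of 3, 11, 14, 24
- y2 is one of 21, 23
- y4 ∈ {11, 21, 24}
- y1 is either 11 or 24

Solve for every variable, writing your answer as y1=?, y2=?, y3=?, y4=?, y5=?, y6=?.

y1=11, y2=23, y3=14, y4=21, y5=24, y6=3

y5 has just one choice, so y5 = 24. Remove 24 from y1, y3, y4.
y1 has just one choice, so y1 = 11. Remove 11 from y3, y4, y6.
y4 has just one choice, so y4 = 21. Remove 21 from y2.
y2's domain is down to {23}, so y2 = 23. Eliminate 23 elsewhere: y6.
y6 must be 3 (only option left). Eliminate 3 elsewhere: y3.
That leaves y3 = 14.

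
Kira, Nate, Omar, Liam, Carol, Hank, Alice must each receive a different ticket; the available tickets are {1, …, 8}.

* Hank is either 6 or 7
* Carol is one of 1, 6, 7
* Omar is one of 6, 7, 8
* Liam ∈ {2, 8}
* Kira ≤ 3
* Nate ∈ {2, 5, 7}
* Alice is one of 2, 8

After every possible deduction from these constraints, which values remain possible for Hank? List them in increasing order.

6, 7

The 7 variables draw from only 7 values {1, 2, 3, 5, 6, 7, 8}, so each is used; only Kira can be 3, hence Kira = 3.
The 6 still-open variables together cover exactly {1, 2, 5, 6, 7, 8} — 6 values for 6 variables — and 1 appears only in Carol's list, so Carol = 1.
The 5 still-open variables together cover exactly {2, 5, 6, 7, 8} — 5 values for 5 variables — and 5 appears only in Nate's list, so Nate = 5.
Liam and Alice share exactly the 2 values {2, 8}; by pigeonhole those values go to them, so strike 2, 8 from Omar.
No further eliminations apply; Hank can still be any of 6, 7.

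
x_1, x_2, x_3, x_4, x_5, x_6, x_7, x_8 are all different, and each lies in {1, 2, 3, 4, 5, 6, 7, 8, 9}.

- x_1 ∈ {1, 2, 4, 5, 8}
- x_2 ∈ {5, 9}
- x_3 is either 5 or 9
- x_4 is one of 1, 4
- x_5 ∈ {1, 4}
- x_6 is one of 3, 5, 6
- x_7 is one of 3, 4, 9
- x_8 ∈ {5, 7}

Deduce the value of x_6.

6

x_2 and x_3 share exactly the 2 values {5, 9}; by pigeonhole those values go to them, so strike 5, 9 from x_1, x_6, x_7, x_8.
x_8 has just one choice, so x_8 = 7.
x_4 and x_5 share exactly the 2 values {1, 4}; by pigeonhole those values go to them, so strike 1, 4 from x_1, x_7.
x_7 must be 3 (only option left). Eliminate 3 elsewhere: x_6.
So x_6 = 6.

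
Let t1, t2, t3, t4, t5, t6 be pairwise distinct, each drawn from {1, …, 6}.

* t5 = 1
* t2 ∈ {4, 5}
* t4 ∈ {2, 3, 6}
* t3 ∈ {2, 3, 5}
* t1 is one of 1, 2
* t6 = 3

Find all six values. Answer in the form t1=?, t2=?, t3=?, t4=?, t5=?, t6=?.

t5's domain is down to {1}, so t5 = 1. Eliminate 1 elsewhere: t1.
t6 must be 3 (only option left). Eliminate 3 elsewhere: t3, t4.
t1 must be 2 (only option left). Strike 2 from t3, t4.
t3's domain is down to {5}, so t3 = 5. So t2 can't be 5.
That leaves t4 = 6.
That leaves t2 = 4.

t1=2, t2=4, t3=5, t4=6, t5=1, t6=3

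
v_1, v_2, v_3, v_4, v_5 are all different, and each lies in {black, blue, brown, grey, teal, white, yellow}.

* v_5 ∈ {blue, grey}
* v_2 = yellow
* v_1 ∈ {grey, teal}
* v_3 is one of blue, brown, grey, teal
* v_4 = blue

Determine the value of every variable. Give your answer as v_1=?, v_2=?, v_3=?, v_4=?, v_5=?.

v_2 has just one choice, so v_2 = yellow.
That leaves v_4 = blue. Remove blue from v_3, v_5.
v_5's domain is down to {grey}, so v_5 = grey. So v_1, v_3 can't be grey.
v_1 must be teal (only option left). So v_3 can't be teal.
That leaves v_3 = brown.

v_1=teal, v_2=yellow, v_3=brown, v_4=blue, v_5=grey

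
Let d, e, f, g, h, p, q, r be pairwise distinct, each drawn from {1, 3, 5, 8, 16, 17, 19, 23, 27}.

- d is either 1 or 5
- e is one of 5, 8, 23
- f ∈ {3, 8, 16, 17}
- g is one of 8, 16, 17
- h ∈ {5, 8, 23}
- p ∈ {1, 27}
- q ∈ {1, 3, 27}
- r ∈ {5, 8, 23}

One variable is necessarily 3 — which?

e, h, r between them cover only {5, 8, 23} — a naked triple. Remove those values from d, f, g.
d's domain is down to {1}, so d = 1. Strike 1 from p, q.
p has just one choice, so p = 27. Strike 27 from q.
So 3 goes to q.

q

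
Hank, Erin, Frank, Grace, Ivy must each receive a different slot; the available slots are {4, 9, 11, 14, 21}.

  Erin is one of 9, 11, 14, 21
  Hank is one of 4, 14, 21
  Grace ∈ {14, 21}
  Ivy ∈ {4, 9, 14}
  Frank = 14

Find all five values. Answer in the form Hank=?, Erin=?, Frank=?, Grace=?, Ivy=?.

Frank has just one choice, so Frank = 14. Eliminate 14 elsewhere: Hank, Erin, Grace, Ivy.
Grace has just one choice, so Grace = 21. So Hank, Erin can't be 21.
Hank has just one choice, so Hank = 4. Eliminate 4 elsewhere: Ivy.
Ivy's domain is down to {9}, so Ivy = 9. So Erin can't be 9.
Erin must be 11 (only option left).

Hank=4, Erin=11, Frank=14, Grace=21, Ivy=9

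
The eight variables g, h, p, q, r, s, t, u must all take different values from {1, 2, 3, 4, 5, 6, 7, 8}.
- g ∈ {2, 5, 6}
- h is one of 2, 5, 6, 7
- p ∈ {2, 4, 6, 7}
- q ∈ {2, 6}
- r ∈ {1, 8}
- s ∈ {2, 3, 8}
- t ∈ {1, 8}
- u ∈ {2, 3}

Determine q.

The 8 variables together cover exactly {1, 2, 3, 4, 5, 6, 7, 8} — 8 values for 8 variables — and 4 appears only in p's list, so p = 4.
The 7 still-open variables together cover exactly {1, 2, 3, 5, 6, 7, 8} — 7 values for 7 variables — and 7 appears only in h's list, so h = 7.
The 6 still-open variables together cover exactly {1, 2, 3, 5, 6, 8} — 6 values for 6 variables — and 5 appears only in g's list, so g = 5.
The 5 still-open variables draw from only 5 values {1, 2, 3, 6, 8}, so each is used; only q can be 6, hence q = 6.

6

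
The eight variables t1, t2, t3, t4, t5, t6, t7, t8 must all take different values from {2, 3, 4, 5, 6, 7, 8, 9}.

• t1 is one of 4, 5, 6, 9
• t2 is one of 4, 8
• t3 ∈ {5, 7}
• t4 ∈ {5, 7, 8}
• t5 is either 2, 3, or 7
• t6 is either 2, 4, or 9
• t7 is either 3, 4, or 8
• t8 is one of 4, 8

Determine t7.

The 8 variables draw from only 8 values {2, 3, 4, 5, 6, 7, 8, 9}, so each is used; only t1 can be 6, hence t1 = 6.
Among the 7 still-open variables, 9 fits only t6 (and all 7 values in {2, 3, 4, 5, 7, 8, 9} must be used), so t6 = 9.
Among the 6 still-open variables, 2 fits only t5 (and all 6 values in {2, 3, 4, 5, 7, 8} must be used), so t5 = 2.
Among the 5 still-open variables, 3 fits only t7 (and all 5 values in {3, 4, 5, 7, 8} must be used), so t7 = 3.

3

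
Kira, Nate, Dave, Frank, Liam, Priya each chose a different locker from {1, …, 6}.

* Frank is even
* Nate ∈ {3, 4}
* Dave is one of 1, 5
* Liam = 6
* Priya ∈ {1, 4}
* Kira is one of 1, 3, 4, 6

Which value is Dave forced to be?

5

Liam's domain is down to {6}, so Liam = 6. Strike 6 from Kira, Frank.
The 5 still-open variables together cover exactly {1, 2, 3, 4, 5} — 5 values for 5 variables — and 2 appears only in Frank's list, so Frank = 2.
The 4 still-open variables together cover exactly {1, 3, 4, 5} — 4 values for 4 variables — and 5 appears only in Dave's list, so Dave = 5.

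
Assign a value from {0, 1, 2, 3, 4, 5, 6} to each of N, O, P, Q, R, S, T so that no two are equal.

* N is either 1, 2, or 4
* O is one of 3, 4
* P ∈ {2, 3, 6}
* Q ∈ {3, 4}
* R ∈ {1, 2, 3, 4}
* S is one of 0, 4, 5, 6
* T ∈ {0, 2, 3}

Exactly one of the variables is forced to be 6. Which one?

P

Among the 7 variables, 5 fits only S (and all 7 values in {0, 1, 2, 3, 4, 5, 6} must be used), so S = 5.
Among the 6 still-open variables, 0 fits only T (and all 6 values in {0, 1, 2, 3, 4, 6} must be used), so T = 0.
The 5 still-open variables together cover exactly {1, 2, 3, 4, 6} — 5 values for 5 variables — and 6 appears only in P's list, so P = 6.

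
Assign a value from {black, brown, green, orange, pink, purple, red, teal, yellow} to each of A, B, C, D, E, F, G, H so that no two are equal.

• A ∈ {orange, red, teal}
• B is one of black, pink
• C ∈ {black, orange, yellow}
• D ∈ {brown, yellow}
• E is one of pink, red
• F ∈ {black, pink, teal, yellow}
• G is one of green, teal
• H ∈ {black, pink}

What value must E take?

red

The 8 variables draw from only 8 values {black, brown, green, orange, pink, red, teal, yellow}, so each is used; only D can be brown, hence D = brown.
Among the 7 still-open variables, green fits only G (and all 7 values in {black, green, orange, pink, red, teal, yellow} must be used), so G = green.
The 2 variables B and H are confined to {black, pink}, which locks those values in; drop them from C, E, F.
So E = red.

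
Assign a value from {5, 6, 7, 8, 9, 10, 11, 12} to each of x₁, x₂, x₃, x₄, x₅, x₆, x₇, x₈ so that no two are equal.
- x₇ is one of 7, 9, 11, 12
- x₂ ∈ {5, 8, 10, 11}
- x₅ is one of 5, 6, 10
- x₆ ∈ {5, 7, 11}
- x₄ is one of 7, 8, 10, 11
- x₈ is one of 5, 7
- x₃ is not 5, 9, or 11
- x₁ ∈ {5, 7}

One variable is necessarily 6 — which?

x₅

The 8 variables draw from only 8 values {5, 6, 7, 8, 9, 10, 11, 12}, so each is used; only x₇ can be 9, hence x₇ = 9.
Among the 7 still-open variables, 12 fits only x₃ (and all 7 values in {5, 6, 7, 8, 10, 11, 12} must be used), so x₃ = 12.
Among the 6 still-open variables, 6 fits only x₅ (and all 6 values in {5, 6, 7, 8, 10, 11} must be used), so x₅ = 6.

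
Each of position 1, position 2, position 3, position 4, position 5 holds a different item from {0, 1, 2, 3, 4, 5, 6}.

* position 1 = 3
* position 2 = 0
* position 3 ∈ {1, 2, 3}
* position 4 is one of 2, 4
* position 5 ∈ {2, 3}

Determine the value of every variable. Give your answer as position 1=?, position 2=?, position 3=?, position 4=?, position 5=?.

position 1 has just one choice, so position 1 = 3. Remove 3 from position 3, position 5.
position 2 must be 0 (only option left).
position 5's domain is down to {2}, so position 5 = 2. Remove 2 from position 3, position 4.
position 3 must be 1 (only option left).
position 4 must be 4 (only option left).

position 1=3, position 2=0, position 3=1, position 4=4, position 5=2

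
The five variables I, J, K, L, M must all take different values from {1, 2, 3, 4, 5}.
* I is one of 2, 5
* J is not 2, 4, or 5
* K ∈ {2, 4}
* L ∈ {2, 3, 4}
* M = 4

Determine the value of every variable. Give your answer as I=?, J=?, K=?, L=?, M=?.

I=5, J=1, K=2, L=3, M=4

M has just one choice, so M = 4. Eliminate 4 elsewhere: K, L.
K's domain is down to {2}, so K = 2. So I, L can't be 2.
L has just one choice, so L = 3. Remove 3 from J.
That leaves I = 5.
That leaves J = 1.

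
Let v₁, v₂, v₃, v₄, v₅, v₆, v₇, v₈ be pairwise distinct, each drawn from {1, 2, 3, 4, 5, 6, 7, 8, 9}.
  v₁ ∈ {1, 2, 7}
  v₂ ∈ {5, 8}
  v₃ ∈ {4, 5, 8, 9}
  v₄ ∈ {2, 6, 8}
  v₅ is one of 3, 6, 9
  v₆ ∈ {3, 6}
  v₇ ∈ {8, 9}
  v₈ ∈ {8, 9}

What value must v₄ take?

2

The 2 variables v₇ and v₈ are confined to {8, 9}, which locks those values in; drop them from v₂, v₃, v₄, v₅.
v₂ has just one choice, so v₂ = 5. Strike 5 from v₃.
That leaves v₃ = 4.
v₅ and v₆ share exactly the 2 values {3, 6}; by pigeonhole those values go to them, so strike 3, 6 from v₄.
So v₄ = 2.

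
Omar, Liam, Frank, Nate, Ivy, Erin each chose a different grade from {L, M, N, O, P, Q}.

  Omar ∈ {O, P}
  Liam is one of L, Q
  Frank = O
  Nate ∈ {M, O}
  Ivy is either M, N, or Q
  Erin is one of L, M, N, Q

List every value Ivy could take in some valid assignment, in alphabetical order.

Frank's domain is down to {O}, so Frank = O. Strike O from Omar, Nate.
That leaves Nate = M. Strike M from Ivy, Erin.
Omar's domain is down to {P}, so Omar = P.
No further eliminations apply; Ivy can still be any of N, Q.

N, Q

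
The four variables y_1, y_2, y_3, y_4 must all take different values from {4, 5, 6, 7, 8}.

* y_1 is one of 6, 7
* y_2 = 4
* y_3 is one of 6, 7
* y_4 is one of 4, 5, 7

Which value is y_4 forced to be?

5

y_2 must be 4 (only option left). Eliminate 4 elsewhere: y_4.
The 3 still-open variables together cover exactly {5, 6, 7} — 3 values for 3 variables — and 5 appears only in y_4's list, so y_4 = 5.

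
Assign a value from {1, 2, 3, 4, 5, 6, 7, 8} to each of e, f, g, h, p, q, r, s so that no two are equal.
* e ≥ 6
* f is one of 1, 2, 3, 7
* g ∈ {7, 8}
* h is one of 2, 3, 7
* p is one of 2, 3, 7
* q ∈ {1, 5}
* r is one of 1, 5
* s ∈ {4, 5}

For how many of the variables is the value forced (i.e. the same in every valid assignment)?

The 8 variables together cover exactly {1, 2, 3, 4, 5, 6, 7, 8} — 8 values for 8 variables — and 4 appears only in s's list, so s = 4.
The 7 still-open variables together cover exactly {1, 2, 3, 5, 6, 7, 8} — 7 values for 7 variables — and 6 appears only in e's list, so e = 6.
The 6 still-open variables draw from only 6 values {1, 2, 3, 5, 7, 8}, so each is used; only g can be 8, hence g = 8.
q and r between them cover only {1, 5} — a naked pair. Remove those values from f.
Determined: e=6, g=8, s=4. The other variables each still have more than one consistent value. That makes 3.

3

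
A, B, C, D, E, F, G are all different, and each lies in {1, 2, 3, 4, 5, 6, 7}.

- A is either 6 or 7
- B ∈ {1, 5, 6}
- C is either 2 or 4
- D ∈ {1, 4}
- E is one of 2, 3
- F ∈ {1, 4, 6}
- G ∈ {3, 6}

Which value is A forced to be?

The 7 variables together cover exactly {1, 2, 3, 4, 5, 6, 7} — 7 values for 7 variables — and 5 appears only in B's list, so B = 5.
The 6 still-open variables draw from only 6 values {1, 2, 3, 4, 6, 7}, so each is used; only A can be 7, hence A = 7.

7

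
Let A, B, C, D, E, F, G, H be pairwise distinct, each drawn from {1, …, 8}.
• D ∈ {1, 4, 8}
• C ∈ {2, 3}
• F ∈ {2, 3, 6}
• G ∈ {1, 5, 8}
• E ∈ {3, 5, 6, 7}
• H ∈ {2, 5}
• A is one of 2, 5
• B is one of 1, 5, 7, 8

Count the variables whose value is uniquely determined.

Among the 8 variables, 4 fits only D (and all 8 values in {1, 2, 3, 4, 5, 6, 7, 8} must be used), so D = 4.
A and H share exactly the 2 values {2, 5}; by pigeonhole those values go to them, so strike 2, 5 from B, C, E, F, G.
C's domain is down to {3}, so C = 3. Strike 3 from E, F.
F must be 6 (only option left). Eliminate 6 elsewhere: E.
That leaves E = 7. Eliminate 7 elsewhere: B.
Determined: C=3, D=4, E=7, F=6. The other variables each still have more than one consistent value. That makes 4.

4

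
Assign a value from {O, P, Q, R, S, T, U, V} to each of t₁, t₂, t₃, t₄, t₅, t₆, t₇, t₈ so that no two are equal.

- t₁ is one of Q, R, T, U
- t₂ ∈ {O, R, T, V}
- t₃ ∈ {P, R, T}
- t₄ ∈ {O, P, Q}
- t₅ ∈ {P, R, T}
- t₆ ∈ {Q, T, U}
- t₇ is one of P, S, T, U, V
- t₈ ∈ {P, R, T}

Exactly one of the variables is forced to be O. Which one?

t₄

Among the 8 variables, S fits only t₇ (and all 8 values in {O, P, Q, R, S, T, U, V} must be used), so t₇ = S.
Among the 7 still-open variables, V fits only t₂ (and all 7 values in {O, P, Q, R, T, U, V} must be used), so t₂ = V.
Among the 6 still-open variables, O fits only t₄ (and all 6 values in {O, P, Q, R, T, U} must be used), so t₄ = O.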